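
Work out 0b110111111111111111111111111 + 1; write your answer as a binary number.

0b111000000000000000000000000

The trailing 24 digits are 1 (max in base 2), so adding 1 cascades: they roll to 0 and the next digit up increments.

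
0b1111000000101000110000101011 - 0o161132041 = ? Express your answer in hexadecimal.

0xD3DD80A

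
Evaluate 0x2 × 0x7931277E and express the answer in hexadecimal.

0xF2624EFC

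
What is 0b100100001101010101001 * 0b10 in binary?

Multiply each base-2 digit by 2, carrying:
  1×2 = 2 → write 0 carry 1
  0×2+1 = 1 → write 1
  0×2 = 0 → write 0
  1×2 = 2 → write 0 carry 1
  0×2+1 = 1 → write 1
  1×2 = 2 → write 0 carry 1
  0×2+1 = 1 → write 1
  1×2 = 2 → write 0 carry 1
  0×2+1 = 1 → write 1
  1×2 = 2 → write 0 carry 1
  0×2+1 = 1 → write 1
  1×2 = 2 → write 0 carry 1
  1×2+1 = 3 → write 1 carry 1
  0×2+1 = 1 → write 1
  0×2 = 0 → write 0
  0×2 = 0 → write 0
  0×2 = 0 → write 0
  1×2 = 2 → write 0 carry 1
  0×2+1 = 1 → write 1
  0×2 = 0 → write 0
  1×2 = 2 → write 0 carry 1
  remaining carry: 1

0b1001000011010101010010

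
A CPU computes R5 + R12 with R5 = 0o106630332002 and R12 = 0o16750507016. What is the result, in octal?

Add column by column in base 8, right to left:
  2+6 = 0 carry 1
  0+1+1 = 2
  0+0 = 0
  2+7 = 1 carry 1
  3+0+1 = 4
  3+5 = 0 carry 1
  0+0+1 = 1
  3+5 = 0 carry 1
  6+7+1 = 6 carry 1
  6+6+1 = 5 carry 1
  0+1+1 = 2
  1+0 = 1

0o125601041020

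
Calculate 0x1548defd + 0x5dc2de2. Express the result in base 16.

0x1b250cdf

Add column by column in base 16, right to left:
  d+2 = f
  f+e = d carry 1
  e+d+1 = c carry 1
  d+2+1 = 0 carry 1
  8+c+1 = 5 carry 1
  4+d+1 = 2 carry 1
  5+5+1 = b
  1+0 = 1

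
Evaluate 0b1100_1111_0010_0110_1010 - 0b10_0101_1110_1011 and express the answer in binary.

Subtract column by column in base 2:
  0-1 → 1 (borrow)
  1-1-1 → 1 (borrow)
  0-0-1 → 1 (borrow)
  1-1-1 → 1 (borrow)
  0-0-1 → 1 (borrow)
  1-1-1 → 1 (borrow)
  1-1-1 → 1 (borrow)
  0-1-1 → 0 (borrow)
  0-1-1 → 0 (borrow)
  1-0-1 → 0
  0-1 → 1 (borrow)
  0-0-1 → 1 (borrow)
  1-0-1 → 0
  1-1 → 0
  1-0 → 1
  1-0 → 1
  0-0 → 0
  0-0 → 0
  1-0 → 1
  1-0 → 1

0b11001100110001111111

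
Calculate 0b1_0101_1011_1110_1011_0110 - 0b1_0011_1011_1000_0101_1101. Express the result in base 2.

0b100000011001011001

Subtract column by column in base 2:
  0-1 → 1 (borrow)
  1-0-1 → 0
  1-1 → 0
  0-1 → 1 (borrow)
  1-1-1 → 1 (borrow)
  1-0-1 → 0
  0-1 → 1 (borrow)
  1-0-1 → 0
  0-0 → 0
  1-0 → 1
  1-0 → 1
  1-1 → 0
  1-1 → 0
  1-1 → 0
  0-0 → 0
  1-1 → 0
  1-1 → 0
  0-1 → 1 (borrow)
  1-0-1 → 0
  0-0 → 0
  1-1 → 0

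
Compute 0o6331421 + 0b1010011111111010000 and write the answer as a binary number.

0b111101111001011100001

0o6331421 = 0b110011011001100010001 in binary.
Add column by column in base 2, right to left:
  1+0 = 1
  0+0 = 0
  0+0 = 0
  0+0 = 0
  1+1 = 0 carry 1
  0+0+1 = 1
  0+1 = 1
  0+1 = 1
  1+1 = 0 carry 1
  1+1+1 = 1 carry 1
  0+1+1 = 0 carry 1
  0+1+1 = 0 carry 1
  1+1+1 = 1 carry 1
  1+1+1 = 1 carry 1
  0+0+1 = 1
  1+0 = 1
  1+1 = 0 carry 1
  0+0+1 = 1
  0+1 = 1
  1+0 = 1
  1+0 = 1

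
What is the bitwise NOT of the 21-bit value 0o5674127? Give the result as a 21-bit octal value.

0o2103650

Each oct digit d becomes 7−d:
  5→2, 6→1, 7→0, 4→3, 1→6, 2→5, 7→0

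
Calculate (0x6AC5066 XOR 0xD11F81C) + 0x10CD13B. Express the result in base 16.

0xCCA79B5

First 0x6AC5066 XOR 0xD11F81C = 0xBBDA87A.
Add column by column in base 16, right to left:
  A+B = 5 carry 1
  7+3+1 = B
  8+1 = 9
  A+D = 7 carry 1
  D+C+1 = A carry 1
  B+0+1 = C
  B+1 = C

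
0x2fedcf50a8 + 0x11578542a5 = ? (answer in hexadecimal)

Add column by column in base 16, right to left:
  8+5 = d
  a+a = 4 carry 1
  0+2+1 = 3
  5+4 = 9
  f+5 = 4 carry 1
  c+8+1 = 5 carry 1
  d+7+1 = 5 carry 1
  e+5+1 = 4 carry 1
  f+1+1 = 1 carry 1
  2+1+1 = 4

0x414554934d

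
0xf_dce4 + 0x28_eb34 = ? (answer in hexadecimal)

Add column by column in base 16, right to left:
  4+4 = 8
  e+3 = 1 carry 1
  c+b+1 = 8 carry 1
  d+e+1 = c carry 1
  f+8+1 = 8 carry 1
  0+2+1 = 3

0x38c818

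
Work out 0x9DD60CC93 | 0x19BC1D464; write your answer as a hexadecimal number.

0x9DFE1DCF7

OR each hex digit independently (no carries):
  9|1=9, D|9=D, D|B=F, 6|C=E, 0|1=1, C|D=D, C|4=C, 9|6=F, 3|4=7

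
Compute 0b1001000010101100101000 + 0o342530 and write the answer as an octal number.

0o11370200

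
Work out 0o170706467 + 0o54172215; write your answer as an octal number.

0o245100704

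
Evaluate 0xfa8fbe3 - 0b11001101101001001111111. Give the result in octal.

0xfa8fbe3 = 0o1752175743 in octal.
0b11001101101001001111111 = 0o31551177 in octal.
Subtract column by column in base 8:
  3-7 → 4 (borrow)
  4-7-1 → 4 (borrow)
  7-1-1 → 5
  5-1 → 4
  7-5 → 2
  1-5 → 4 (borrow)
  2-1-1 → 0
  5-3 → 2
  7-0 → 7
  1-0 → 1

0o1720424544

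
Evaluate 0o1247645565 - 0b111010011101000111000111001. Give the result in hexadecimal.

0x350BD3C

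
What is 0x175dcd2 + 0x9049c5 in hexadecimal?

Add column by column in base 16, right to left:
  2+5 = 7
  d+c = 9 carry 1
  c+9+1 = 6 carry 1
  d+4+1 = 2 carry 1
  5+0+1 = 6
  7+9 = 0 carry 1
  1+0+1 = 2

0x2062697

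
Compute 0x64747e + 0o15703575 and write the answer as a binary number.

0b100110111111101111111011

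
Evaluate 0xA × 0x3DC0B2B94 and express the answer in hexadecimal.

0x26986FB3C8

Multiply each base-16 digit by 10, carrying:
  4×10 = 40 → write 8 carry 2
  9×10+2 = 92 → write C carry 5
  B×10+5 = 115 → write 3 carry 7
  2×10+7 = 27 → write B carry 1
  B×10+1 = 111 → write F carry 6
  0×10+6 = 6 → write 6
  C×10 = 120 → write 8 carry 7
  D×10+7 = 137 → write 9 carry 8
  3×10+8 = 38 → write 6 carry 2
  remaining carry: 2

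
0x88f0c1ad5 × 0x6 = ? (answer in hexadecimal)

Multiply each base-16 digit by 6, carrying:
  5×6 = 30 → write e carry 1
  d×6+1 = 79 → write f carry 4
  a×6+4 = 64 → write 0 carry 4
  1×6+4 = 10 → write a
  c×6 = 72 → write 8 carry 4
  0×6+4 = 4 → write 4
  f×6 = 90 → write a carry 5
  8×6+5 = 53 → write 5 carry 3
  8×6+3 = 51 → write 3 carry 3
  remaining carry: 3

0x335a48a0fe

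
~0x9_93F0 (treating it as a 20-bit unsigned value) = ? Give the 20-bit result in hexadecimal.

0x66C0F

Each hex digit d becomes F−d:
  9→6, 9→6, 3→C, F→0, 0→F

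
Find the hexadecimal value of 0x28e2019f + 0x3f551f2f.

0x683720ce

Add column by column in base 16, right to left:
  f+f = e carry 1
  9+2+1 = c
  1+f = 0 carry 1
  0+1+1 = 2
  2+5 = 7
  e+5 = 3 carry 1
  8+f+1 = 8 carry 1
  2+3+1 = 6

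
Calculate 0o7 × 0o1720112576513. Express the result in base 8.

Multiply each base-8 digit by 7, carrying:
  3×7 = 21 → write 5 carry 2
  1×7+2 = 9 → write 1 carry 1
  5×7+1 = 36 → write 4 carry 4
  6×7+4 = 46 → write 6 carry 5
  7×7+5 = 54 → write 6 carry 6
  5×7+6 = 41 → write 1 carry 5
  2×7+5 = 19 → write 3 carry 2
  1×7+2 = 9 → write 1 carry 1
  1×7+1 = 8 → write 0 carry 1
  0×7+1 = 1 → write 1
  2×7 = 14 → write 6 carry 1
  7×7+1 = 50 → write 2 carry 6
  1×7+6 = 13 → write 5 carry 1
  remaining carry: 1

0o15261013166415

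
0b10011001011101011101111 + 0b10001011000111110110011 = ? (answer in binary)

0b100100100100101010100010

Add column by column in base 2, right to left:
  1+1 = 0 carry 1
  1+1+1 = 1 carry 1
  1+0+1 = 0 carry 1
  1+0+1 = 0 carry 1
  0+1+1 = 0 carry 1
  1+1+1 = 1 carry 1
  1+0+1 = 0 carry 1
  1+1+1 = 1 carry 1
  0+1+1 = 0 carry 1
  1+1+1 = 1 carry 1
  0+1+1 = 0 carry 1
  1+1+1 = 1 carry 1
  1+0+1 = 0 carry 1
  1+0+1 = 0 carry 1
  0+0+1 = 1
  1+1 = 0 carry 1
  0+1+1 = 0 carry 1
  0+0+1 = 1
  1+1 = 0 carry 1
  1+0+1 = 0 carry 1
  0+0+1 = 1
  0+0 = 0
  1+1 = 0 carry 1
  final carry 1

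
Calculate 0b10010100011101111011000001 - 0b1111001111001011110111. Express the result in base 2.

Subtract column by column in base 2:
  1-1 → 0
  0-1 → 1 (borrow)
  0-1-1 → 0 (borrow)
  0-0-1 → 1 (borrow)
  0-1-1 → 0 (borrow)
  0-1-1 → 0 (borrow)
  1-1-1 → 1 (borrow)
  1-1-1 → 1 (borrow)
  0-0-1 → 1 (borrow)
  1-1-1 → 1 (borrow)
  1-0-1 → 0
  1-0 → 1
  1-1 → 0
  0-1 → 1 (borrow)
  1-1-1 → 1 (borrow)
  1-1-1 → 1 (borrow)
  1-0-1 → 0
  0-0 → 0
  0-1 → 1 (borrow)
  0-1-1 → 0 (borrow)
  1-1-1 → 1 (borrow)
  0-1-1 → 0 (borrow)
  1-0-1 → 0
  0-0 → 0
  0-0 → 0
  1-0 → 1

0b10000101001110101111001010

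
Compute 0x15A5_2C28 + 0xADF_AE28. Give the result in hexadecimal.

0x2084DA50

Add column by column in base 16, right to left:
  8+8 = 0 carry 1
  2+2+1 = 5
  C+E = A carry 1
  2+A+1 = D
  5+F = 4 carry 1
  A+D+1 = 8 carry 1
  5+A+1 = 0 carry 1
  1+0+1 = 2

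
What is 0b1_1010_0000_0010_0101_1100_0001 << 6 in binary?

0b1101000000010010111000001000000

Left shift by 6: append 6 zero bits.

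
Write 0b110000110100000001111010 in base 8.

Group the bits in threes: 110 000 110 100 000 001 111 010 → 60640172.

0o60640172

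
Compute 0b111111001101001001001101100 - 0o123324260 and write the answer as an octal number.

0o646164674

0b111111001101001001001101100 = 0o771511154 in octal.
Subtract column by column in base 8:
  4-0 → 4
  5-6 → 7 (borrow)
  1-2-1 → 6 (borrow)
  1-4-1 → 4 (borrow)
  1-2-1 → 6 (borrow)
  5-3-1 → 1
  1-3 → 6 (borrow)
  7-2-1 → 4
  7-1 → 6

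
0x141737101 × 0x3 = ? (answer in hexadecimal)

Multiply each base-16 digit by 3, carrying:
  1×3 = 3 → write 3
  0×3 = 0 → write 0
  1×3 = 3 → write 3
  7×3 = 21 → write 5 carry 1
  3×3+1 = 10 → write A
  7×3 = 21 → write 5 carry 1
  1×3+1 = 4 → write 4
  4×3 = 12 → write C
  1×3 = 3 → write 3

0x3C45A5303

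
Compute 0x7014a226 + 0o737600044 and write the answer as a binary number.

0x7014a226 = 0b1110000000101001010001000100110 in binary.
0o737600044 = 0b111011111110000000000100100 in binary.
Add column by column in base 2, right to left:
  0+0 = 0
  1+0 = 1
  1+1 = 0 carry 1
  0+0+1 = 1
  0+0 = 0
  1+1 = 0 carry 1
  0+0+1 = 1
  0+0 = 0
  0+0 = 0
  1+0 = 1
  0+0 = 0
  0+0 = 0
  0+0 = 0
  1+0 = 1
  0+0 = 0
  1+0 = 1
  0+1 = 1
  0+1 = 1
  1+1 = 0 carry 1
  0+1+1 = 0 carry 1
  1+1+1 = 1 carry 1
  0+1+1 = 0 carry 1
  0+1+1 = 0 carry 1
  0+0+1 = 1
  0+1 = 1
  0+1 = 1
  0+1 = 1
  0+0 = 0
  1+0 = 1
  1+0 = 1
  1+0 = 1

0b1110111100100111010001001001010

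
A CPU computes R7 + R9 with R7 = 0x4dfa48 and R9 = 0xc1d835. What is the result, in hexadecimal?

Add column by column in base 16, right to left:
  8+5 = d
  4+3 = 7
  a+8 = 2 carry 1
  f+d+1 = d carry 1
  d+1+1 = f
  4+c = 0 carry 1
  final carry 1

0x10fd27d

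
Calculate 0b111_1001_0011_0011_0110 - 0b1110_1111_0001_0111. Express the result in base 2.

Subtract column by column in base 2:
  0-1 → 1 (borrow)
  1-1-1 → 1 (borrow)
  1-1-1 → 1 (borrow)
  0-0-1 → 1 (borrow)
  1-1-1 → 1 (borrow)
  1-0-1 → 0
  0-0 → 0
  0-0 → 0
  1-1 → 0
  1-1 → 0
  0-1 → 1 (borrow)
  0-1-1 → 0 (borrow)
  1-0-1 → 0
  0-1 → 1 (borrow)
  0-1-1 → 0 (borrow)
  1-1-1 → 1 (borrow)
  1-0-1 → 0
  1-0 → 1
  1-0 → 1

0b1101010010000011111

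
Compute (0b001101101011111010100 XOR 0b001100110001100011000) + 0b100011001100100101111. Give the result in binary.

First 0b001101101011111010100 XOR 0b001100110001100011000 = 0b000001011010011001100.
Add column by column in base 2, right to left:
  0+1 = 1
  0+1 = 1
  1+1 = 0 carry 1
  1+1+1 = 1 carry 1
  0+0+1 = 1
  0+1 = 1
  1+0 = 1
  1+0 = 1
  0+1 = 1
  0+0 = 0
  1+0 = 1
  0+1 = 1
  1+1 = 0 carry 1
  1+0+1 = 0 carry 1
  0+0+1 = 1
  1+1 = 0 carry 1
  0+1+1 = 0 carry 1
  0+0+1 = 1
  0+0 = 0
  0+0 = 0
  0+1 = 1

0b100100100110111111011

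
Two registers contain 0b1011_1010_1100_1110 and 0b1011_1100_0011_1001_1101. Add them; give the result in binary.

Add column by column in base 2, right to left:
  0+1 = 1
  1+0 = 1
  1+1 = 0 carry 1
  1+1+1 = 1 carry 1
  0+1+1 = 0 carry 1
  0+0+1 = 1
  1+0 = 1
  1+1 = 0 carry 1
  0+1+1 = 0 carry 1
  1+1+1 = 1 carry 1
  0+0+1 = 1
  1+0 = 1
  1+0 = 1
  1+0 = 1
  0+1 = 1
  1+1 = 0 carry 1
  0+1+1 = 0 carry 1
  0+1+1 = 0 carry 1
  0+0+1 = 1
  0+1 = 1

0b11000111111001101011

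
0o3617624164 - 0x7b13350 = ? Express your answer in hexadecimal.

0o3617624164 = 0x1e3f2874 in hexadecimal.
Subtract column by column in base 16:
  4-0 → 4
  7-5 → 2
  8-3 → 5
  2-3 → f (borrow)
  f-1-1 → d
  3-b → 8 (borrow)
  e-7-1 → 6
  1-0 → 1

0x168df524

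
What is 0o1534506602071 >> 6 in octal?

0o15345066020

Shifting right by 6 bits = 2 oct digits: drop the last 2.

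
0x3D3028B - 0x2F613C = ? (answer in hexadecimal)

Subtract column by column in base 16:
  B-C → F (borrow)
  8-3-1 → 4
  2-1 → 1
  0-6 → A (borrow)
  3-F-1 → 3 (borrow)
  D-2-1 → A
  3-0 → 3

0x3A3A14F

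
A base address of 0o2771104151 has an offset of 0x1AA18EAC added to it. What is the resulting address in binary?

0b110010100001100001011100010101

0o2771104151 = 0b10111111001001000100001101001 in binary.
0x1AA18EAC = 0b11010101000011000111010101100 in binary.
Add column by column in base 2, right to left:
  1+0 = 1
  0+0 = 0
  0+1 = 1
  1+1 = 0 carry 1
  0+0+1 = 1
  1+1 = 0 carry 1
  1+0+1 = 0 carry 1
  0+1+1 = 0 carry 1
  0+0+1 = 1
  0+1 = 1
  0+1 = 1
  1+1 = 0 carry 1
  0+0+1 = 1
  0+0 = 0
  0+0 = 0
  1+1 = 0 carry 1
  0+1+1 = 0 carry 1
  0+0+1 = 1
  1+0 = 1
  0+0 = 0
  0+0 = 0
  1+1 = 0 carry 1
  1+0+1 = 0 carry 1
  1+1+1 = 1 carry 1
  1+0+1 = 0 carry 1
  1+1+1 = 1 carry 1
  1+0+1 = 0 carry 1
  0+1+1 = 0 carry 1
  1+1+1 = 1 carry 1
  final carry 1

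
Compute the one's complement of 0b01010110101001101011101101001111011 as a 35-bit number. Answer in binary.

Invert each bit: 01010110101001101011101101001111011 → 10101001010110010100010010110000100.

0b10101001010110010100010010110000100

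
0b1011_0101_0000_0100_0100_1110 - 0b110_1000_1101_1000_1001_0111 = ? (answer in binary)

Subtract column by column in base 2:
  0-1 → 1 (borrow)
  1-1-1 → 1 (borrow)
  1-1-1 → 1 (borrow)
  1-0-1 → 0
  0-1 → 1 (borrow)
  0-0-1 → 1 (borrow)
  1-0-1 → 0
  0-1 → 1 (borrow)
  0-0-1 → 1 (borrow)
  0-0-1 → 1 (borrow)
  1-0-1 → 0
  0-1 → 1 (borrow)
  0-1-1 → 0 (borrow)
  0-0-1 → 1 (borrow)
  0-1-1 → 0 (borrow)
  0-1-1 → 0 (borrow)
  1-0-1 → 0
  0-0 → 0
  1-0 → 1
  0-1 → 1 (borrow)
  1-0-1 → 0
  1-1 → 0
  0-1 → 1 (borrow)
  1-0-1 → 0

0b10011000010101110110111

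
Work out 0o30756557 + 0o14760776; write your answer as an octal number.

0o45737555

Add column by column in base 8, right to left:
  7+6 = 5 carry 1
  5+7+1 = 5 carry 1
  5+7+1 = 5 carry 1
  6+0+1 = 7
  5+6 = 3 carry 1
  7+7+1 = 7 carry 1
  0+4+1 = 5
  3+1 = 4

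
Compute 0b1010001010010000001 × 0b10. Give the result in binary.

0b10100010100100000010

Multiply each base-2 digit by 2, carrying:
  1×2 = 2 → write 0 carry 1
  0×2+1 = 1 → write 1
  0×2 = 0 → write 0
  0×2 = 0 → write 0
  0×2 = 0 → write 0
  0×2 = 0 → write 0
  0×2 = 0 → write 0
  1×2 = 2 → write 0 carry 1
  0×2+1 = 1 → write 1
  0×2 = 0 → write 0
  1×2 = 2 → write 0 carry 1
  0×2+1 = 1 → write 1
  1×2 = 2 → write 0 carry 1
  0×2+1 = 1 → write 1
  0×2 = 0 → write 0
  0×2 = 0 → write 0
  1×2 = 2 → write 0 carry 1
  0×2+1 = 1 → write 1
  1×2 = 2 → write 0 carry 1
  remaining carry: 1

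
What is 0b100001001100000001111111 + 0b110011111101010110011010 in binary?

Add column by column in base 2, right to left:
  1+0 = 1
  1+1 = 0 carry 1
  1+0+1 = 0 carry 1
  1+1+1 = 1 carry 1
  1+1+1 = 1 carry 1
  1+0+1 = 0 carry 1
  1+0+1 = 0 carry 1
  0+1+1 = 0 carry 1
  0+1+1 = 0 carry 1
  0+0+1 = 1
  0+1 = 1
  0+0 = 0
  0+1 = 1
  0+0 = 0
  1+1 = 0 carry 1
  1+1+1 = 1 carry 1
  0+1+1 = 0 carry 1
  0+1+1 = 0 carry 1
  1+1+1 = 1 carry 1
  0+1+1 = 0 carry 1
  0+0+1 = 1
  0+0 = 0
  0+1 = 1
  1+1 = 0 carry 1
  final carry 1

0b1010101001001011000011001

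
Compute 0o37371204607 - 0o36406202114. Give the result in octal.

0o763002473

Subtract column by column in base 8:
  7-4 → 3
  0-1 → 7 (borrow)
  6-1-1 → 4
  4-2 → 2
  0-0 → 0
  2-2 → 0
  1-6 → 3 (borrow)
  7-0-1 → 6
  3-4 → 7 (borrow)
  7-6-1 → 0
  3-3 → 0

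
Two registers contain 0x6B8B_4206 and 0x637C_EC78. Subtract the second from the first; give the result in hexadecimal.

Subtract column by column in base 16:
  6-8 → E (borrow)
  0-7-1 → 8 (borrow)
  2-C-1 → 5 (borrow)
  4-E-1 → 5 (borrow)
  B-C-1 → E (borrow)
  8-7-1 → 0
  B-3 → 8
  6-6 → 0

0x80E558E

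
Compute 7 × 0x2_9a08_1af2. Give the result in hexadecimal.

0x123638bc9e

Multiply each base-16 digit by 7, carrying:
  2×7 = 14 → write e
  f×7 = 105 → write 9 carry 6
  a×7+6 = 76 → write c carry 4
  1×7+4 = 11 → write b
  8×7 = 56 → write 8 carry 3
  0×7+3 = 3 → write 3
  a×7 = 70 → write 6 carry 4
  9×7+4 = 67 → write 3 carry 4
  2×7+4 = 18 → write 2 carry 1
  remaining carry: 1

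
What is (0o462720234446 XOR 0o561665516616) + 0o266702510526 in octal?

0o372050432776

First 0o462720234446 XOR 0o561665516616 = 0o103145722250.
Add column by column in base 8, right to left:
  0+6 = 6
  5+2 = 7
  2+5 = 7
  2+0 = 2
  2+1 = 3
  7+5 = 4 carry 1
  5+2+1 = 0 carry 1
  4+0+1 = 5
  1+7 = 0 carry 1
  3+6+1 = 2 carry 1
  0+6+1 = 7
  1+2 = 3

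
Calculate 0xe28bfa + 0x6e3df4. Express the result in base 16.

Add column by column in base 16, right to left:
  a+4 = e
  f+f = e carry 1
  b+d+1 = 9 carry 1
  8+3+1 = c
  2+e = 0 carry 1
  e+6+1 = 5 carry 1
  final carry 1

0x150c9ee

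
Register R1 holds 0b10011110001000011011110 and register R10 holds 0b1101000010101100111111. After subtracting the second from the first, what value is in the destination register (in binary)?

0b110101110010110011111

Subtract column by column in base 2:
  0-1 → 1 (borrow)
  1-1-1 → 1 (borrow)
  1-1-1 → 1 (borrow)
  1-1-1 → 1 (borrow)
  1-1-1 → 1 (borrow)
  0-1-1 → 0 (borrow)
  1-0-1 → 0
  1-0 → 1
  0-1 → 1 (borrow)
  0-1-1 → 0 (borrow)
  0-0-1 → 1 (borrow)
  0-1-1 → 0 (borrow)
  1-0-1 → 0
  0-1 → 1 (borrow)
  0-0-1 → 1 (borrow)
  0-0-1 → 1 (borrow)
  1-0-1 → 0
  1-0 → 1
  1-1 → 0
  1-0 → 1
  0-1 → 1 (borrow)
  0-1-1 → 0 (borrow)
  1-0-1 → 0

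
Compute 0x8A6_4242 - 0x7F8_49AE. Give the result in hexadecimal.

Subtract column by column in base 16:
  2-E → 4 (borrow)
  4-A-1 → 9 (borrow)
  2-9-1 → 8 (borrow)
  4-4-1 → F (borrow)
  6-8-1 → D (borrow)
  A-F-1 → A (borrow)
  8-7-1 → 0

0xADF894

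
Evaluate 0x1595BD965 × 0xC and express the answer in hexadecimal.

Multiply each base-16 digit by 12, carrying:
  5×12 = 60 → write C carry 3
  6×12+3 = 75 → write B carry 4
  9×12+4 = 112 → write 0 carry 7
  D×12+7 = 163 → write 3 carry 10
  B×12+10 = 142 → write E carry 8
  5×12+8 = 68 → write 4 carry 4
  9×12+4 = 112 → write 0 carry 7
  5×12+7 = 67 → write 3 carry 4
  1×12+4 = 16 → write 0 carry 1
  remaining carry: 1

0x10304E30BC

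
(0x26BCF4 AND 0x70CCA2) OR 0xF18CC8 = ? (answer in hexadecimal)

0x26BCF4 AND 0x70CCA2 = 0x208CA0.
Then OR with 0xF18CC8.

0xF18CE8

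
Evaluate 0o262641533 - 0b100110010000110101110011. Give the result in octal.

0o214432750

0b100110010000110101110011 = 0o46206563 in octal.
Subtract column by column in base 8:
  3-3 → 0
  3-6 → 5 (borrow)
  5-5-1 → 7 (borrow)
  1-6-1 → 2 (borrow)
  4-0-1 → 3
  6-2 → 4
  2-6 → 4 (borrow)
  6-4-1 → 1
  2-0 → 2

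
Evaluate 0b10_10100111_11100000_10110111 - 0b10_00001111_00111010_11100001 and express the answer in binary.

0b100110001010010111010110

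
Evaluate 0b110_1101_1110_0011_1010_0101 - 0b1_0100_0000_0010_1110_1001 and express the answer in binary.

Subtract column by column in base 2:
  1-1 → 0
  0-0 → 0
  1-0 → 1
  0-1 → 1 (borrow)
  0-0-1 → 1 (borrow)
  1-1-1 → 1 (borrow)
  0-1-1 → 0 (borrow)
  1-1-1 → 1 (borrow)
  1-0-1 → 0
  1-1 → 0
  0-0 → 0
  0-0 → 0
  0-0 → 0
  1-0 → 1
  1-0 → 1
  1-0 → 1
  1-0 → 1
  0-0 → 0
  1-1 → 0
  1-0 → 1
  0-1 → 1 (borrow)
  1-0-1 → 0
  1-0 → 1

0b10110011110000010111100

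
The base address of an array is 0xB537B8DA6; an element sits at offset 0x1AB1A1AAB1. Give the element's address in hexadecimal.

Add column by column in base 16, right to left:
  6+1 = 7
  A+B = 5 carry 1
  D+A+1 = 8 carry 1
  8+A+1 = 3 carry 1
  B+1+1 = D
  7+A = 1 carry 1
  3+1+1 = 5
  5+B = 0 carry 1
  B+A+1 = 6 carry 1
  0+1+1 = 2

0x26051D3857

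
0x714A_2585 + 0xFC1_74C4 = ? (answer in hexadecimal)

0x810B9A49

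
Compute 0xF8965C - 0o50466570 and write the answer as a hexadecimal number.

0x5628E4

0o50466570 = 0xA26D78 in hexadecimal.
Subtract column by column in base 16:
  C-8 → 4
  5-7 → E (borrow)
  6-D-1 → 8 (borrow)
  9-6-1 → 2
  8-2 → 6
  F-A → 5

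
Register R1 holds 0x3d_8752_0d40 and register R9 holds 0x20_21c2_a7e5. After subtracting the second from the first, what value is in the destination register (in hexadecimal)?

0x1d658f655b

Subtract column by column in base 16:
  0-5 → b (borrow)
  4-e-1 → 5 (borrow)
  d-7-1 → 5
  0-a → 6 (borrow)
  2-2-1 → f (borrow)
  5-c-1 → 8 (borrow)
  7-1-1 → 5
  8-2 → 6
  d-0 → d
  3-2 → 1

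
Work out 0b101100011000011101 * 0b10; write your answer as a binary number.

Multiply each base-2 digit by 2, carrying:
  1×2 = 2 → write 0 carry 1
  0×2+1 = 1 → write 1
  1×2 = 2 → write 0 carry 1
  1×2+1 = 3 → write 1 carry 1
  1×2+1 = 3 → write 1 carry 1
  0×2+1 = 1 → write 1
  0×2 = 0 → write 0
  0×2 = 0 → write 0
  0×2 = 0 → write 0
  1×2 = 2 → write 0 carry 1
  1×2+1 = 3 → write 1 carry 1
  0×2+1 = 1 → write 1
  0×2 = 0 → write 0
  0×2 = 0 → write 0
  1×2 = 2 → write 0 carry 1
  1×2+1 = 3 → write 1 carry 1
  0×2+1 = 1 → write 1
  1×2 = 2 → write 0 carry 1
  remaining carry: 1

0b1011000110000111010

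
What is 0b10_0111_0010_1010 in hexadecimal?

Group the bits into nibbles: 0010 0111 0010 1010 → 272A.

0x272A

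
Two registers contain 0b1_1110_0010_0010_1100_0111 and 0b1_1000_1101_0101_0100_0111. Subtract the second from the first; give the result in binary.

Subtract column by column in base 2:
  1-1 → 0
  1-1 → 0
  1-1 → 0
  0-0 → 0
  0-0 → 0
  0-0 → 0
  1-1 → 0
  1-0 → 1
  0-1 → 1 (borrow)
  1-0-1 → 0
  0-1 → 1 (borrow)
  0-0-1 → 1 (borrow)
  0-1-1 → 0 (borrow)
  1-0-1 → 0
  0-1 → 1 (borrow)
  0-1-1 → 0 (borrow)
  0-0-1 → 1 (borrow)
  1-0-1 → 0
  1-0 → 1
  1-1 → 0
  1-1 → 0

0b1010100110110000000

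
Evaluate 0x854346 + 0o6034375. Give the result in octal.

0x854346 = 0o41241506 in octal.
Add column by column in base 8, right to left:
  6+5 = 3 carry 1
  0+7+1 = 0 carry 1
  5+3+1 = 1 carry 1
  1+4+1 = 6
  4+3 = 7
  2+0 = 2
  1+6 = 7
  4+0 = 4

0o47276103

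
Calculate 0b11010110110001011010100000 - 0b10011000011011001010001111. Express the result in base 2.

Subtract column by column in base 2:
  0-1 → 1 (borrow)
  0-1-1 → 0 (borrow)
  0-1-1 → 0 (borrow)
  0-1-1 → 0 (borrow)
  0-0-1 → 1 (borrow)
  1-0-1 → 0
  0-0 → 0
  1-1 → 0
  0-0 → 0
  1-1 → 0
  1-0 → 1
  0-0 → 0
  1-1 → 0
  0-1 → 1 (borrow)
  0-0-1 → 1 (borrow)
  0-1-1 → 0 (borrow)
  1-1-1 → 1 (borrow)
  1-0-1 → 0
  0-0 → 0
  1-0 → 1
  1-0 → 1
  0-1 → 1 (borrow)
  1-1-1 → 1 (borrow)
  0-0-1 → 1 (borrow)
  1-0-1 → 0
  1-1 → 0

0b111110010110010000010001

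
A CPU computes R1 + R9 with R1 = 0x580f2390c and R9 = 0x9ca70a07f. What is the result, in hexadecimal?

0xf4b62d98b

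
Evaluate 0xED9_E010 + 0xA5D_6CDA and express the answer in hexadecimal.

0x19374CEA

Add column by column in base 16, right to left:
  0+A = A
  1+D = E
  0+C = C
  E+6 = 4 carry 1
  9+D+1 = 7 carry 1
  D+5+1 = 3 carry 1
  E+A+1 = 9 carry 1
  final carry 1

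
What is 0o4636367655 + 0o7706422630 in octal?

0o14545012505

Add column by column in base 8, right to left:
  5+0 = 5
  5+3 = 0 carry 1
  6+6+1 = 5 carry 1
  7+2+1 = 2 carry 1
  6+2+1 = 1 carry 1
  3+4+1 = 0 carry 1
  6+6+1 = 5 carry 1
  3+0+1 = 4
  6+7 = 5 carry 1
  4+7+1 = 4 carry 1
  final carry 1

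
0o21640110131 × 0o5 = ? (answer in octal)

Multiply each base-8 digit by 5, carrying:
  1×5 = 5 → write 5
  3×5 = 15 → write 7 carry 1
  1×5+1 = 6 → write 6
  0×5 = 0 → write 0
  1×5 = 5 → write 5
  1×5 = 5 → write 5
  0×5 = 0 → write 0
  4×5 = 20 → write 4 carry 2
  6×5+2 = 32 → write 0 carry 4
  1×5+4 = 9 → write 1 carry 1
  2×5+1 = 11 → write 3 carry 1
  remaining carry: 1

0o131040550675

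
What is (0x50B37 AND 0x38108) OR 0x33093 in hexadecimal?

0x33193

0x50B37 AND 0x38108 = 0x10100.
Then OR with 0x33093.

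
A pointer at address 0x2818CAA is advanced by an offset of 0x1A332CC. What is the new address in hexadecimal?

0x424BF76

Add column by column in base 16, right to left:
  A+C = 6 carry 1
  A+C+1 = 7 carry 1
  C+2+1 = F
  8+3 = B
  1+3 = 4
  8+A = 2 carry 1
  2+1+1 = 4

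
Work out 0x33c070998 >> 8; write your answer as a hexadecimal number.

Shifting right by 8 bits = 2 hex digits: drop the last 2.

0x33c0709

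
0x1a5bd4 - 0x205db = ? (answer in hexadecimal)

Subtract column by column in base 16:
  4-b → 9 (borrow)
  d-d-1 → f (borrow)
  b-5-1 → 5
  5-0 → 5
  a-2 → 8
  1-0 → 1

0x1855f9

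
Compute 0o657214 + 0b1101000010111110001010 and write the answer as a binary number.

0o657214 = 0b110101111010001100 in binary.
Add column by column in base 2, right to left:
  0+0 = 0
  0+1 = 1
  1+0 = 1
  1+1 = 0 carry 1
  0+0+1 = 1
  0+0 = 0
  0+0 = 0
  1+1 = 0 carry 1
  0+1+1 = 0 carry 1
  1+1+1 = 1 carry 1
  1+1+1 = 1 carry 1
  1+1+1 = 1 carry 1
  1+0+1 = 0 carry 1
  0+1+1 = 0 carry 1
  1+0+1 = 0 carry 1
  0+0+1 = 1
  1+0 = 1
  1+0 = 1
  0+1 = 1
  0+0 = 0
  0+1 = 1
  0+1 = 1

0b1101111000111000010110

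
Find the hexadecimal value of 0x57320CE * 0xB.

0x3BF268DA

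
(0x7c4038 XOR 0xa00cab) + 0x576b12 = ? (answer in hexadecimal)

0x133b7a5

First 0x7c4038 XOR 0xa00cab = 0xdc4c93.
Add column by column in base 16, right to left:
  3+2 = 5
  9+1 = a
  c+b = 7 carry 1
  4+6+1 = b
  c+7 = 3 carry 1
  d+5+1 = 3 carry 1
  final carry 1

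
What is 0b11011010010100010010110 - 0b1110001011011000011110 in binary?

0b1101000111001001111000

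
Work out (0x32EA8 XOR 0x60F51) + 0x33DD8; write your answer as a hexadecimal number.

0x85FD1

First 0x32EA8 XOR 0x60F51 = 0x521F9.
Add column by column in base 16, right to left:
  9+8 = 1 carry 1
  F+D+1 = D carry 1
  1+D+1 = F
  2+3 = 5
  5+3 = 8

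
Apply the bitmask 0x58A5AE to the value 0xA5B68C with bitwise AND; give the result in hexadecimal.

0x00A48C

AND each hex digit independently (no carries):
  A&5=0, 5&8=0, B&A=A, 6&5=4, 8&A=8, C&E=C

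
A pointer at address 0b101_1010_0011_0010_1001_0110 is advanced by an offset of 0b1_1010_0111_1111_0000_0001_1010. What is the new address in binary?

Add column by column in base 2, right to left:
  0+0 = 0
  1+1 = 0 carry 1
  1+0+1 = 0 carry 1
  0+1+1 = 0 carry 1
  1+1+1 = 1 carry 1
  0+0+1 = 1
  0+0 = 0
  1+0 = 1
  0+0 = 0
  1+0 = 1
  0+0 = 0
  0+0 = 0
  1+1 = 0 carry 1
  1+1+1 = 1 carry 1
  0+1+1 = 0 carry 1
  0+1+1 = 0 carry 1
  0+1+1 = 0 carry 1
  1+1+1 = 1 carry 1
  0+1+1 = 0 carry 1
  1+0+1 = 0 carry 1
  1+0+1 = 0 carry 1
  0+1+1 = 0 carry 1
  1+0+1 = 0 carry 1
  0+1+1 = 0 carry 1
  0+1+1 = 0 carry 1
  final carry 1

0b10000000100010001010110000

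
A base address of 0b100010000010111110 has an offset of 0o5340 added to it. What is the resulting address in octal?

0b100010000010111110 = 0o420276 in octal.
Add column by column in base 8, right to left:
  6+0 = 6
  7+4 = 3 carry 1
  2+3+1 = 6
  0+5 = 5
  2+0 = 2
  4+0 = 4

0o425636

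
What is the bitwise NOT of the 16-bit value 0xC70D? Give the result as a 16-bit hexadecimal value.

Each hex digit d becomes F−d:
  C→3, 7→8, 0→F, D→2

0x38F2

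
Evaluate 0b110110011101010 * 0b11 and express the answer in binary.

Multiply each base-2 digit by 3, carrying:
  0×3 = 0 → write 0
  1×3 = 3 → write 1 carry 1
  0×3+1 = 1 → write 1
  1×3 = 3 → write 1 carry 1
  0×3+1 = 1 → write 1
  1×3 = 3 → write 1 carry 1
  1×3+1 = 4 → write 0 carry 2
  1×3+2 = 5 → write 1 carry 2
  0×3+2 = 2 → write 0 carry 1
  0×3+1 = 1 → write 1
  1×3 = 3 → write 1 carry 1
  1×3+1 = 4 → write 0 carry 2
  0×3+2 = 2 → write 0 carry 1
  1×3+1 = 4 → write 0 carry 2
  1×3+2 = 5 → write 1 carry 2
  remaining carry: 10

0b10100011010111110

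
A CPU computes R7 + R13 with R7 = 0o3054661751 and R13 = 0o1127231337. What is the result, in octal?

Add column by column in base 8, right to left:
  1+7 = 0 carry 1
  5+3+1 = 1 carry 1
  7+3+1 = 3 carry 1
  1+1+1 = 3
  6+3 = 1 carry 1
  6+2+1 = 1 carry 1
  4+7+1 = 4 carry 1
  5+2+1 = 0 carry 1
  0+1+1 = 2
  3+1 = 4

0o4204113310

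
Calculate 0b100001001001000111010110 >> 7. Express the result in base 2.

Right shift by 7: drop the 7 least-significant bits.

0b10000100100100011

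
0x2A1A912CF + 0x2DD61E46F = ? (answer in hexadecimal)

Add column by column in base 16, right to left:
  F+F = E carry 1
  C+6+1 = 3 carry 1
  2+4+1 = 7
  1+E = F
  9+1 = A
  A+6 = 0 carry 1
  1+D+1 = F
  A+D = 7 carry 1
  2+2+1 = 5

0x57F0AF73E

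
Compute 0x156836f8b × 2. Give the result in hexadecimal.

0x2ad06df16

Multiply each base-16 digit by 2, carrying:
  b×2 = 22 → write 6 carry 1
  8×2+1 = 17 → write 1 carry 1
  f×2+1 = 31 → write f carry 1
  6×2+1 = 13 → write d
  3×2 = 6 → write 6
  8×2 = 16 → write 0 carry 1
  6×2+1 = 13 → write d
  5×2 = 10 → write a
  1×2 = 2 → write 2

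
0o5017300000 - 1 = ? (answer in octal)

The trailing 5 digits are 0, so subtracting 1 borrows through: they become 7 and the next digit up decrements.

0o5017277777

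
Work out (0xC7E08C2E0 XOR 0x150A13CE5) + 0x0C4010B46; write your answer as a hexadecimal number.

First 0xC7E08C2E0 XOR 0x150A13CE5 = 0xD2EA9FE05.
Add column by column in base 16, right to left:
  5+6 = B
  0+4 = 4
  E+B = 9 carry 1
  F+0+1 = 0 carry 1
  9+1+1 = B
  A+0 = A
  E+4 = 2 carry 1
  2+C+1 = F
  D+0 = D

0xDF2AB094B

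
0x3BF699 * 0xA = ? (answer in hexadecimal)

0x257A1FA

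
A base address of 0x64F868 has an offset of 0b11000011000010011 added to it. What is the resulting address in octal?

0o31477173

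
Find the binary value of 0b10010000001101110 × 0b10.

0b100100000011011100

Multiply each base-2 digit by 2, carrying:
  0×2 = 0 → write 0
  1×2 = 2 → write 0 carry 1
  1×2+1 = 3 → write 1 carry 1
  1×2+1 = 3 → write 1 carry 1
  0×2+1 = 1 → write 1
  1×2 = 2 → write 0 carry 1
  1×2+1 = 3 → write 1 carry 1
  0×2+1 = 1 → write 1
  0×2 = 0 → write 0
  0×2 = 0 → write 0
  0×2 = 0 → write 0
  0×2 = 0 → write 0
  0×2 = 0 → write 0
  1×2 = 2 → write 0 carry 1
  0×2+1 = 1 → write 1
  0×2 = 0 → write 0
  1×2 = 2 → write 0 carry 1
  remaining carry: 1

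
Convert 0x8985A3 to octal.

0o42302643

Expand each hex digit to 4 bits: 8=1000 9=1001 8=1000 5=0101 A=1010 3=0011.
Group the bits in threes: 100 010 011 000 010 110 100 011 → 42302643.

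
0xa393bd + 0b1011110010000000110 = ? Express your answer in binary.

0xa393bd = 0b101000111001001110111101 in binary.
Add column by column in base 2, right to left:
  1+0 = 1
  0+1 = 1
  1+1 = 0 carry 1
  1+0+1 = 0 carry 1
  1+0+1 = 0 carry 1
  1+0+1 = 0 carry 1
  0+0+1 = 1
  1+0 = 1
  1+0 = 1
  1+0 = 1
  0+1 = 1
  0+0 = 0
  1+0 = 1
  0+1 = 1
  0+1 = 1
  1+1 = 0 carry 1
  1+1+1 = 1 carry 1
  1+0+1 = 0 carry 1
  0+1+1 = 0 carry 1
  0+0+1 = 1
  0+0 = 0
  1+0 = 1
  0+0 = 0
  1+0 = 1

0b101010010111011111000011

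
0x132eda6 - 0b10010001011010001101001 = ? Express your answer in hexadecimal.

0xea393d

0b10010001011010001101001 = 0x48b469 in hexadecimal.
Subtract column by column in base 16:
  6-9 → d (borrow)
  a-6-1 → 3
  d-4 → 9
  e-b → 3
  2-8 → a (borrow)
  3-4-1 → e (borrow)
  1-0-1 → 0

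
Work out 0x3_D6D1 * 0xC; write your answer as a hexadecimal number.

0x2E11CC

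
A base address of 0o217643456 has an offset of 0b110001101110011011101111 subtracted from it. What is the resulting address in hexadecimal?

0x178603f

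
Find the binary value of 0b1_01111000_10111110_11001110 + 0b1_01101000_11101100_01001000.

0b10111000011010101100010110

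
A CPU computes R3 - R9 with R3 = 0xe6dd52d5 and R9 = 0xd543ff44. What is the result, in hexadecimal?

Subtract column by column in base 16:
  5-4 → 1
  d-4 → 9
  2-f → 3 (borrow)
  5-f-1 → 5 (borrow)
  d-3-1 → 9
  d-4 → 9
  6-5 → 1
  e-d → 1

0x11995391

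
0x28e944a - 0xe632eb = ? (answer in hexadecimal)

0x1a8615f

Subtract column by column in base 16:
  a-b → f (borrow)
  4-e-1 → 5 (borrow)
  4-2-1 → 1
  9-3 → 6
  e-6 → 8
  8-e → a (borrow)
  2-0-1 → 1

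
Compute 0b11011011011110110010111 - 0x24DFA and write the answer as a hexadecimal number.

0b11011011011110110010111 = 0x6DBD97 in hexadecimal.
Subtract column by column in base 16:
  7-A → D (borrow)
  9-F-1 → 9 (borrow)
  D-D-1 → F (borrow)
  B-4-1 → 6
  D-2 → B
  6-0 → 6

0x6B6F9D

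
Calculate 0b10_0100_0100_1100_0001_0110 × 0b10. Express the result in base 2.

0b10010001001100000101100

Multiply each base-2 digit by 2, carrying:
  0×2 = 0 → write 0
  1×2 = 2 → write 0 carry 1
  1×2+1 = 3 → write 1 carry 1
  0×2+1 = 1 → write 1
  1×2 = 2 → write 0 carry 1
  0×2+1 = 1 → write 1
  0×2 = 0 → write 0
  0×2 = 0 → write 0
  0×2 = 0 → write 0
  0×2 = 0 → write 0
  1×2 = 2 → write 0 carry 1
  1×2+1 = 3 → write 1 carry 1
  0×2+1 = 1 → write 1
  0×2 = 0 → write 0
  1×2 = 2 → write 0 carry 1
  0×2+1 = 1 → write 1
  0×2 = 0 → write 0
  0×2 = 0 → write 0
  1×2 = 2 → write 0 carry 1
  0×2+1 = 1 → write 1
  0×2 = 0 → write 0
  1×2 = 2 → write 0 carry 1
  remaining carry: 1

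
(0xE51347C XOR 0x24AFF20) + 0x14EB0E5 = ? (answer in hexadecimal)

0xD6A7C41

First 0xE51347C XOR 0x24AFF20 = 0xC1BCB5C.
Add column by column in base 16, right to left:
  C+5 = 1 carry 1
  5+E+1 = 4 carry 1
  B+0+1 = C
  C+B = 7 carry 1
  B+E+1 = A carry 1
  1+4+1 = 6
  C+1 = D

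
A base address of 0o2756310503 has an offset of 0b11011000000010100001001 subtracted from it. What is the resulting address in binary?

0o2756310503 = 0b10111101110011001000101000011 in binary.
Subtract column by column in base 2:
  1-1 → 0
  1-0 → 1
  0-0 → 0
  0-1 → 1 (borrow)
  0-0-1 → 1 (borrow)
  0-0-1 → 1 (borrow)
  1-0-1 → 0
  0-0 → 0
  1-1 → 0
  0-0 → 0
  0-1 → 1 (borrow)
  0-0-1 → 1 (borrow)
  1-0-1 → 0
  0-0 → 0
  0-0 → 0
  1-0 → 1
  1-0 → 1
  0-0 → 0
  0-1 → 1 (borrow)
  1-1-1 → 1 (borrow)
  1-0-1 → 0
  1-1 → 0
  0-1 → 1 (borrow)
  1-0-1 → 0
  1-0 → 1
  1-0 → 1
  1-0 → 1
  0-0 → 0
  1-0 → 1

0b10111010011011000110000111010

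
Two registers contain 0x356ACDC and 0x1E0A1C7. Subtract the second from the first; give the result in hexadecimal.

0x1760B15

Subtract column by column in base 16:
  C-7 → 5
  D-C → 1
  C-1 → B
  A-A → 0
  6-0 → 6
  5-E → 7 (borrow)
  3-1-1 → 1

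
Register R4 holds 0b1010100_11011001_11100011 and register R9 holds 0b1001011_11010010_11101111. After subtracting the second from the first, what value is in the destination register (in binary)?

0b10010000011011110100

Subtract column by column in base 2:
  1-1 → 0
  1-1 → 0
  0-1 → 1 (borrow)
  0-1-1 → 0 (borrow)
  0-0-1 → 1 (borrow)
  1-1-1 → 1 (borrow)
  1-1-1 → 1 (borrow)
  1-1-1 → 1 (borrow)
  1-0-1 → 0
  0-1 → 1 (borrow)
  0-0-1 → 1 (borrow)
  1-0-1 → 0
  1-1 → 0
  0-0 → 0
  1-1 → 0
  1-1 → 0
  0-1 → 1 (borrow)
  0-1-1 → 0 (borrow)
  1-0-1 → 0
  0-1 → 1 (borrow)
  1-0-1 → 0
  0-0 → 0
  1-1 → 0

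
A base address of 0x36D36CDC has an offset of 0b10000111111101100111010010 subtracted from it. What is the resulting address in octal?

0o6454711412

0x36D36CDC = 0o6664666334 in octal.
0b10000111111101100111010010 = 0o207754722 in octal.
Subtract column by column in base 8:
  4-2 → 2
  3-2 → 1
  3-7 → 4 (borrow)
  6-4-1 → 1
  6-5 → 1
  6-7 → 7 (borrow)
  4-7-1 → 4 (borrow)
  6-0-1 → 5
  6-2 → 4
  6-0 → 6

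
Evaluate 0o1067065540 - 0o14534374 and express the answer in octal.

0o1052331144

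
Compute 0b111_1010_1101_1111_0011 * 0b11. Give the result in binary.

0b101110000100111011001

Multiply each base-2 digit by 3, carrying:
  1×3 = 3 → write 1 carry 1
  1×3+1 = 4 → write 0 carry 2
  0×3+2 = 2 → write 0 carry 1
  0×3+1 = 1 → write 1
  1×3 = 3 → write 1 carry 1
  1×3+1 = 4 → write 0 carry 2
  1×3+2 = 5 → write 1 carry 2
  1×3+2 = 5 → write 1 carry 2
  1×3+2 = 5 → write 1 carry 2
  0×3+2 = 2 → write 0 carry 1
  1×3+1 = 4 → write 0 carry 2
  1×3+2 = 5 → write 1 carry 2
  0×3+2 = 2 → write 0 carry 1
  1×3+1 = 4 → write 0 carry 2
  0×3+2 = 2 → write 0 carry 1
  1×3+1 = 4 → write 0 carry 2
  1×3+2 = 5 → write 1 carry 2
  1×3+2 = 5 → write 1 carry 2
  1×3+2 = 5 → write 1 carry 2
  remaining carry: 10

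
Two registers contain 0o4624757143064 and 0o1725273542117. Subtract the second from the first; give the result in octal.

Subtract column by column in base 8:
  4-7 → 5 (borrow)
  6-1-1 → 4
  0-1 → 7 (borrow)
  3-2-1 → 0
  4-4 → 0
  1-5 → 4 (borrow)
  7-3-1 → 3
  5-7 → 6 (borrow)
  7-2-1 → 4
  4-5 → 7 (borrow)
  2-2-1 → 7 (borrow)
  6-7-1 → 6 (borrow)
  4-1-1 → 2

0o2677463400745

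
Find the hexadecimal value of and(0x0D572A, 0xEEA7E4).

0x0C0720

AND each hex digit independently (no carries):
  0&E=0, D&E=C, 5&A=0, 7&7=7, 2&E=2, A&4=0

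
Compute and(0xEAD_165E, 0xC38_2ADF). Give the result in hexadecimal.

AND each hex digit independently (no carries):
  E&C=C, A&3=2, D&8=8, 1&2=0, 6&A=2, 5&D=5, E&F=E

0xC28025E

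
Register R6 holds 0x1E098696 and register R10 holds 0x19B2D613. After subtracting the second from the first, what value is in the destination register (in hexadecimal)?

0x456B083

Subtract column by column in base 16:
  6-3 → 3
  9-1 → 8
  6-6 → 0
  8-D → B (borrow)
  9-2-1 → 6
  0-B → 5 (borrow)
  E-9-1 → 4
  1-1 → 0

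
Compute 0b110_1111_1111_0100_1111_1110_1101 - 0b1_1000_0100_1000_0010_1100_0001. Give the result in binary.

0b101011110101100110100101100

Subtract column by column in base 2:
  1-1 → 0
  0-0 → 0
  1-0 → 1
  1-0 → 1
  0-0 → 0
  1-0 → 1
  1-1 → 0
  1-1 → 0
  1-0 → 1
  1-1 → 0
  1-0 → 1
  1-0 → 1
  0-0 → 0
  0-0 → 0
  1-0 → 1
  0-1 → 1 (borrow)
  1-0-1 → 0
  1-0 → 1
  1-1 → 0
  1-0 → 1
  1-0 → 1
  1-0 → 1
  1-0 → 1
  1-1 → 0
  0-1 → 1 (borrow)
  1-0-1 → 0
  1-0 → 1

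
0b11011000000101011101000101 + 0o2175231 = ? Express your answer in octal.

0o332250736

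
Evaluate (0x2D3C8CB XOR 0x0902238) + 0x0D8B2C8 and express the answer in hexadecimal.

0x31C9DBB

First 0x2D3C8CB XOR 0x0902238 = 0x243EAF3.
Add column by column in base 16, right to left:
  3+8 = B
  F+C = B carry 1
  A+2+1 = D
  E+B = 9 carry 1
  3+8+1 = C
  4+D = 1 carry 1
  2+0+1 = 3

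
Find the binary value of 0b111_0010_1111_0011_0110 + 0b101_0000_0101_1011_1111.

0b11000011010011110101

Add column by column in base 2, right to left:
  0+1 = 1
  1+1 = 0 carry 1
  1+1+1 = 1 carry 1
  0+1+1 = 0 carry 1
  1+1+1 = 1 carry 1
  1+1+1 = 1 carry 1
  0+0+1 = 1
  0+1 = 1
  1+1 = 0 carry 1
  1+0+1 = 0 carry 1
  1+1+1 = 1 carry 1
  1+0+1 = 0 carry 1
  0+0+1 = 1
  1+0 = 1
  0+0 = 0
  0+0 = 0
  1+1 = 0 carry 1
  1+0+1 = 0 carry 1
  1+1+1 = 1 carry 1
  final carry 1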